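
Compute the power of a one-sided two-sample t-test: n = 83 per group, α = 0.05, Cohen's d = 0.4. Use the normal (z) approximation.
Power ≈ 0.82

Power calculation (two-sample t-test, normal approximation):
z_β = d · √(n/2) - z_α
z_β = 0.4 · √(83/2) - 1.645
z_β = 0.4 · 6.442 - 1.645
z_β = 0.932

Power = Φ(z_β) = Φ(0.932) ≈ 0.824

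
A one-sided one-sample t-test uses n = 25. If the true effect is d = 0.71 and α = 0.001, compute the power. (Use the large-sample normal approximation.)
Power ≈ 0.68

Power calculation (one-sample t-test, normal approximation):
z_β = d · √n - z_α
z_β = 0.71 · √25 - 3.090
z_β = 0.71 · 5.000 - 3.090
z_β = 0.460

Power = Φ(z_β) = Φ(0.460) ≈ 0.677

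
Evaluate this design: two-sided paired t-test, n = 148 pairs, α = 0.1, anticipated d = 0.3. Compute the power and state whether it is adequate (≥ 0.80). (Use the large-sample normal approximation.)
Power ≈ 0.98; the study is adequately powered (power ≥ 0.80)

Power calculation (paired t-test, normal approximation):
z_β = d · √n - z_{α/2}
z_β = 0.3 · √148 - 1.645
z_β = 0.3 · 12.166 - 1.645
z_β = 2.005

Power = Φ(z_β) = Φ(2.005) ≈ 0.978

Effect size d = 0.3 is small by Cohen's convention (0.2/0.5/0.8).

Threshold: power ≥ 0.80 is conventionally adequate.
Power ≈ 0.98 → the study is adequately powered (power ≥ 0.80).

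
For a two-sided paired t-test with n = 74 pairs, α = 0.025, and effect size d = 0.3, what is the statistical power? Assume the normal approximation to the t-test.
Power ≈ 0.63

Power calculation (paired t-test, normal approximation):
z_β = d · √n - z_{α/2}
z_β = 0.3 · √74 - 2.241
z_β = 0.3 · 8.602 - 2.241
z_β = 0.339

Power = Φ(z_β) = Φ(0.339) ≈ 0.633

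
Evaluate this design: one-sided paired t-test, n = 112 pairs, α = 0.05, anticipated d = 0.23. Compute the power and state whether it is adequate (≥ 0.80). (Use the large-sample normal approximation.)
Power ≈ 0.79; the study is underpowered (power < 0.80)

Power calculation (paired t-test, normal approximation):
z_β = d · √n - z_α
z_β = 0.23 · √112 - 1.645
z_β = 0.23 · 10.583 - 1.645
z_β = 0.789

Power = Φ(z_β) = Φ(0.789) ≈ 0.785

Effect size d = 0.23 is small by Cohen's convention (0.2/0.5/0.8).

Threshold: power ≥ 0.80 is conventionally adequate.
Power ≈ 0.79 → the study is underpowered (power < 0.80).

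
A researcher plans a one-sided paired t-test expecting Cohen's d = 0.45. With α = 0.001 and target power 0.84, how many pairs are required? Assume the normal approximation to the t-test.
n = 83 pairs

Sample size formula (paired t-test, normal approximation):
n = ((z_α + z_β) / d)²

z_α = 3.090 (for α = 0.001, one-sided)
z_β = 0.994 (for power = 0.84)
d = 0.45

n = ((3.090 + 0.994) / 0.45)²
n = (9.076)²
n ≈ 82.37
Round up to the next whole number: n = 83 pairs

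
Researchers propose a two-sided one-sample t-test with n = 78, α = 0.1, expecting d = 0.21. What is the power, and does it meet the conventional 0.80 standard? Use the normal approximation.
Power ≈ 0.58; the study is underpowered (power < 0.80)

Power calculation (one-sample t-test, normal approximation):
z_β = d · √n - z_{α/2}
z_β = 0.21 · √78 - 1.645
z_β = 0.21 · 8.832 - 1.645
z_β = 0.210

Power = Φ(z_β) = Φ(0.210) ≈ 0.583

Effect size d = 0.21 is small by Cohen's convention (0.2/0.5/0.8).

Threshold: power ≥ 0.80 is conventionally adequate.
Power ≈ 0.58 → the study is underpowered (power < 0.80).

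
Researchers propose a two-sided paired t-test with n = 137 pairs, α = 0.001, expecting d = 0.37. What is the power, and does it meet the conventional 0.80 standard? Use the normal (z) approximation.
Power ≈ 0.85; the study is adequately powered (power ≥ 0.80)

Power calculation (paired t-test, normal approximation):
z_β = d · √n - z_{α/2}
z_β = 0.37 · √137 - 3.291
z_β = 0.37 · 11.705 - 3.291
z_β = 1.040

Power = Φ(z_β) = Φ(1.040) ≈ 0.851

Effect size d = 0.37 is small by Cohen's convention (0.2/0.5/0.8).

Threshold: power ≥ 0.80 is conventionally adequate.
Power ≈ 0.85 → the study is adequately powered (power ≥ 0.80).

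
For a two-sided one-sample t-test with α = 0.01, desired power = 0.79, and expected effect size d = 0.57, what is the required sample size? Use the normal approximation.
n = 36

Sample size formula (one-sample t-test, normal approximation):
n = ((z_{α/2} + z_β) / d)²

z_{α/2} = 2.576 (for α = 0.01, two-sided)
z_β = 0.806 (for power = 0.79)
d = 0.57

n = ((2.576 + 0.806) / 0.57)²
n = (5.933)²
n ≈ 35.20
Round up to the next whole number: n = 36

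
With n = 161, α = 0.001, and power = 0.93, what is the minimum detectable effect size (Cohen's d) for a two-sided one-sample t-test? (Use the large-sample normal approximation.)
d ≈ 0.38

Minimum detectable effect (one-sample t-test, normal approximation):
d = (z_{α/2} + z_β) / √n
d = (3.291 + 1.476) / √161
d = 4.766 / 12.689
d ≈ 0.38

By Cohen's convention (0.2 small / 0.5 medium / 0.8 large): small effect.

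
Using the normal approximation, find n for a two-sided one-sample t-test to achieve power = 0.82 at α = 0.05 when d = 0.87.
n = 11

Sample size formula (one-sample t-test, normal approximation):
n = ((z_{α/2} + z_β) / d)²

z_{α/2} = 1.960 (for α = 0.05, two-sided)
z_β = 0.915 (for power = 0.82)
d = 0.87

n = ((1.960 + 0.915) / 0.87)²
n = (3.305)²
n ≈ 10.92
Round up to the next whole number: n = 11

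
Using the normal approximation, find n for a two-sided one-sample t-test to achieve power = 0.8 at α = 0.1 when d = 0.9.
n = 8

Sample size formula (one-sample t-test, normal approximation):
n = ((z_{α/2} + z_β) / d)²

z_{α/2} = 1.645 (for α = 0.1, two-sided)
z_β = 0.842 (for power = 0.8)
d = 0.9

n = ((1.645 + 0.842) / 0.9)²
n = (2.763)²
n ≈ 7.63
Round up to the next whole number: n = 8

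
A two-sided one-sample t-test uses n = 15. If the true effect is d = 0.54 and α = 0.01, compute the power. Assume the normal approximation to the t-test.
Power ≈ 0.31

Power calculation (one-sample t-test, normal approximation):
z_β = d · √n - z_{α/2}
z_β = 0.54 · √15 - 2.576
z_β = 0.54 · 3.873 - 2.576
z_β = -0.484

Power = Φ(z_β) = Φ(-0.484) ≈ 0.314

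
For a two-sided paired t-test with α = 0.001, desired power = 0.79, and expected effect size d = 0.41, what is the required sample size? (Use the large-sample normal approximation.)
n = 100 pairs

Sample size formula (paired t-test, normal approximation):
n = ((z_{α/2} + z_β) / d)²

z_{α/2} = 3.291 (for α = 0.001, two-sided)
z_β = 0.806 (for power = 0.79)
d = 0.41

n = ((3.291 + 0.806) / 0.41)²
n = (9.993)²
n ≈ 99.86
Round up to the next whole number: n = 100 pairs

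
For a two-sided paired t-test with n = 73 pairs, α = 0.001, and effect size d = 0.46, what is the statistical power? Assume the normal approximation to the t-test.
Power ≈ 0.74

Power calculation (paired t-test, normal approximation):
z_β = d · √n - z_{α/2}
z_β = 0.46 · √73 - 3.291
z_β = 0.46 · 8.544 - 3.291
z_β = 0.640

Power = Φ(z_β) = Φ(0.640) ≈ 0.739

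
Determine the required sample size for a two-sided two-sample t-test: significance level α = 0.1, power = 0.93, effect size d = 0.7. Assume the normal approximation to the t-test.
n = 40 per group

Sample size formula (two-sample t-test, normal approximation):
n = 2 · ((z_{α/2} + z_β) / d)²

z_{α/2} = 1.645 (for α = 0.1, two-sided)
z_β = 1.476 (for power = 0.93)
d = 0.7

n = 2 · ((1.645 + 1.476) / 0.7)²
n = 2 · (4.459)²
n ≈ 39.77
Round up to the next whole number: n = 40 per group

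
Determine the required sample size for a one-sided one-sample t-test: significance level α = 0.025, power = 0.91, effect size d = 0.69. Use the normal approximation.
n = 23

Sample size formula (one-sample t-test, normal approximation):
n = ((z_α + z_β) / d)²

z_α = 1.960 (for α = 0.025, one-sided)
z_β = 1.341 (for power = 0.91)
d = 0.69

n = ((1.960 + 1.341) / 0.69)²
n = (4.784)²
n ≈ 22.89
Round up to the next whole number: n = 23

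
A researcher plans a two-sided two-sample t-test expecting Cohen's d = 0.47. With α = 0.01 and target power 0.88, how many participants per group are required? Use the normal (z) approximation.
n = 128 per group

Sample size formula (two-sample t-test, normal approximation):
n = 2 · ((z_{α/2} + z_β) / d)²

z_{α/2} = 2.576 (for α = 0.01, two-sided)
z_β = 1.175 (for power = 0.88)
d = 0.47

n = 2 · ((2.576 + 1.175) / 0.47)²
n = 2 · (7.981)²
n ≈ 127.39
Round up to the next whole number: n = 128 per group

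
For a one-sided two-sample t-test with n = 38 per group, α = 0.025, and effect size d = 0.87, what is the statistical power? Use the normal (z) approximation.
Power ≈ 0.97

Power calculation (two-sample t-test, normal approximation):
z_β = d · √(n/2) - z_α
z_β = 0.87 · √(38/2) - 1.960
z_β = 0.87 · 4.359 - 1.960
z_β = 1.832

Power = Φ(z_β) = Φ(1.832) ≈ 0.967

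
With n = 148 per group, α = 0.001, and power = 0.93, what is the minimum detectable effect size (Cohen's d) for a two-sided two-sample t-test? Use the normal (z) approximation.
d ≈ 0.55

Minimum detectable effect (two-sample t-test, normal approximation):
d = (z_{α/2} + z_β) / √(n/2)
d = (3.291 + 1.476) / √(148/2)
d = 4.766 / 8.602
d ≈ 0.55

By Cohen's convention (0.2 small / 0.5 medium / 0.8 large): medium effect.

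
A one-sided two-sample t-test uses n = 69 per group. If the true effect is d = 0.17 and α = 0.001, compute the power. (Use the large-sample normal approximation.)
Power ≈ 0.02

Power calculation (two-sample t-test, normal approximation):
z_β = d · √(n/2) - z_α
z_β = 0.17 · √(69/2) - 3.090
z_β = 0.17 · 5.874 - 3.090
z_β = -2.092

Power = Φ(z_β) = Φ(-2.092) ≈ 0.018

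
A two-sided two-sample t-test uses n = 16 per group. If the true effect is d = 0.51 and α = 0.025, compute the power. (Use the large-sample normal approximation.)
Power ≈ 0.21

Power calculation (two-sample t-test, normal approximation):
z_β = d · √(n/2) - z_{α/2}
z_β = 0.51 · √(16/2) - 2.241
z_β = 0.51 · 2.828 - 2.241
z_β = -0.799

Power = Φ(z_β) = Φ(-0.799) ≈ 0.212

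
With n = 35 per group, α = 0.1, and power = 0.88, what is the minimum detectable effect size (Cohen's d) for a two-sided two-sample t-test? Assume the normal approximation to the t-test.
d ≈ 0.67

Minimum detectable effect (two-sample t-test, normal approximation):
d = (z_{α/2} + z_β) / √(n/2)
d = (1.645 + 1.175) / √(35/2)
d = 2.820 / 4.183
d ≈ 0.67

By Cohen's convention (0.2 small / 0.5 medium / 0.8 large): medium effect.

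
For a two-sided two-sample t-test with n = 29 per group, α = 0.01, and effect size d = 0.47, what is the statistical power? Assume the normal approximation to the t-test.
Power ≈ 0.22

Power calculation (two-sample t-test, normal approximation):
z_β = d · √(n/2) - z_{α/2}
z_β = 0.47 · √(29/2) - 2.576
z_β = 0.47 · 3.808 - 2.576
z_β = -0.786

Power = Φ(z_β) = Φ(-0.786) ≈ 0.216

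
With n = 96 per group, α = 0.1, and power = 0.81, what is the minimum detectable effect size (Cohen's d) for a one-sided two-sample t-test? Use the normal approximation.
d ≈ 0.31

Minimum detectable effect (two-sample t-test, normal approximation):
d = (z_α + z_β) / √(n/2)
d = (1.282 + 0.878) / √(96/2)
d = 2.159 / 6.928
d ≈ 0.31

By Cohen's convention (0.2 small / 0.5 medium / 0.8 large): small effect.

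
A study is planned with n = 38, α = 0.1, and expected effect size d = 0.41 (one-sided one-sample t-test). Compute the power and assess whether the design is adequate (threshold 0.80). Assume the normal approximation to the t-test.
Power ≈ 0.89; the study is adequately powered (power ≥ 0.80)

Power calculation (one-sample t-test, normal approximation):
z_β = d · √n - z_α
z_β = 0.41 · √38 - 1.282
z_β = 0.41 · 6.164 - 1.282
z_β = 1.246

Power = Φ(z_β) = Φ(1.246) ≈ 0.894

Effect size d = 0.41 is small by Cohen's convention (0.2/0.5/0.8).

Threshold: power ≥ 0.80 is conventionally adequate.
Power ≈ 0.89 → the study is adequately powered (power ≥ 0.80).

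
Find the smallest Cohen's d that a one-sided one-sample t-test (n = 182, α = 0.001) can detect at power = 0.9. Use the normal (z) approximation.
d ≈ 0.32

Minimum detectable effect (one-sample t-test, normal approximation):
d = (z_α + z_β) / √n
d = (3.090 + 1.282) / √182
d = 4.372 / 13.491
d ≈ 0.32

By Cohen's convention (0.2 small / 0.5 medium / 0.8 large): small effect.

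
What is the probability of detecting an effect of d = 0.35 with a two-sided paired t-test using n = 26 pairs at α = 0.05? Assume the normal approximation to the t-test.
Power ≈ 0.43

Power calculation (paired t-test, normal approximation):
z_β = d · √n - z_{α/2}
z_β = 0.35 · √26 - 1.960
z_β = 0.35 · 5.099 - 1.960
z_β = -0.175

Power = Φ(z_β) = Φ(-0.175) ≈ 0.430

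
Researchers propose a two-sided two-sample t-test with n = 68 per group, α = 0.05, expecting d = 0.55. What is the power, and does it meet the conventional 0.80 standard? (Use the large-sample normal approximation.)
Power ≈ 0.89; the study is adequately powered (power ≥ 0.80)

Power calculation (two-sample t-test, normal approximation):
z_β = d · √(n/2) - z_{α/2}
z_β = 0.55 · √(68/2) - 1.960
z_β = 0.55 · 5.831 - 1.960
z_β = 1.247

Power = Φ(z_β) = Φ(1.247) ≈ 0.894

Effect size d = 0.55 is medium by Cohen's convention (0.2/0.5/0.8).

Threshold: power ≥ 0.80 is conventionally adequate.
Power ≈ 0.89 → the study is adequately powered (power ≥ 0.80).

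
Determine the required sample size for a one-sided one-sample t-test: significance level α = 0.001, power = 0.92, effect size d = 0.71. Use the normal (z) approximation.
n = 41

Sample size formula (one-sample t-test, normal approximation):
n = ((z_α + z_β) / d)²

z_α = 3.090 (for α = 0.001, one-sided)
z_β = 1.405 (for power = 0.92)
d = 0.71

n = ((3.090 + 1.405) / 0.71)²
n = (6.331)²
n ≈ 40.08
Round up to the next whole number: n = 41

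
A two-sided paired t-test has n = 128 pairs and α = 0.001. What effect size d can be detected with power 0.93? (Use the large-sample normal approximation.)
d ≈ 0.42

Minimum detectable effect (paired t-test, normal approximation):
d = (z_{α/2} + z_β) / √n
d = (3.291 + 1.476) / √128
d = 4.766 / 11.314
d ≈ 0.42

By Cohen's convention (0.2 small / 0.5 medium / 0.8 large): small effect.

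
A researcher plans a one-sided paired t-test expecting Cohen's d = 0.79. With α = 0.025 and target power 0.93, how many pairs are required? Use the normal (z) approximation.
n = 19 pairs

Sample size formula (paired t-test, normal approximation):
n = ((z_α + z_β) / d)²

z_α = 1.960 (for α = 0.025, one-sided)
z_β = 1.476 (for power = 0.93)
d = 0.79

n = ((1.960 + 1.476) / 0.79)²
n = (4.349)²
n ≈ 18.91
Round up to the next whole number: n = 19 pairs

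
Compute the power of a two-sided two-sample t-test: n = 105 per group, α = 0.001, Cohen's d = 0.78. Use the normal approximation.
Power ≈ 0.99

Power calculation (two-sample t-test, normal approximation):
z_β = d · √(n/2) - z_{α/2}
z_β = 0.78 · √(105/2) - 3.291
z_β = 0.78 · 7.246 - 3.291
z_β = 2.361

Power = Φ(z_β) = Φ(2.361) ≈ 0.991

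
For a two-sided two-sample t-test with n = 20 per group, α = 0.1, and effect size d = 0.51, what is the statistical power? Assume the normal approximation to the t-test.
Power ≈ 0.49

Power calculation (two-sample t-test, normal approximation):
z_β = d · √(n/2) - z_{α/2}
z_β = 0.51 · √(20/2) - 1.645
z_β = 0.51 · 3.162 - 1.645
z_β = -0.032

Power = Φ(z_β) = Φ(-0.032) ≈ 0.487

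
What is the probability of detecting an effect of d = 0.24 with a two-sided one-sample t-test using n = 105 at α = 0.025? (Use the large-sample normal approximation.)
Power ≈ 0.59

Power calculation (one-sample t-test, normal approximation):
z_β = d · √n - z_{α/2}
z_β = 0.24 · √105 - 2.241
z_β = 0.24 · 10.247 - 2.241
z_β = 0.218

Power = Φ(z_β) = Φ(0.218) ≈ 0.586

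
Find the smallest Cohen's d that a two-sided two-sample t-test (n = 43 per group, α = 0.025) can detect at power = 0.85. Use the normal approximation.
d ≈ 0.71

Minimum detectable effect (two-sample t-test, normal approximation):
d = (z_{α/2} + z_β) / √(n/2)
d = (2.241 + 1.036) / √(43/2)
d = 3.278 / 4.637
d ≈ 0.71

By Cohen's convention (0.2 small / 0.5 medium / 0.8 large): medium effect.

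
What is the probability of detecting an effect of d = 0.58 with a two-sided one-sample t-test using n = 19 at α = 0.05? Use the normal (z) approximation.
Power ≈ 0.72

Power calculation (one-sample t-test, normal approximation):
z_β = d · √n - z_{α/2}
z_β = 0.58 · √19 - 1.960
z_β = 0.58 · 4.359 - 1.960
z_β = 0.568

Power = Φ(z_β) = Φ(0.568) ≈ 0.715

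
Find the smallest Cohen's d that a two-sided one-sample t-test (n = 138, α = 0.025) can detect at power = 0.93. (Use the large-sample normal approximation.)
d ≈ 0.32

Minimum detectable effect (one-sample t-test, normal approximation):
d = (z_{α/2} + z_β) / √n
d = (2.241 + 1.476) / √138
d = 3.717 / 11.747
d ≈ 0.32

By Cohen's convention (0.2 small / 0.5 medium / 0.8 large): small effect.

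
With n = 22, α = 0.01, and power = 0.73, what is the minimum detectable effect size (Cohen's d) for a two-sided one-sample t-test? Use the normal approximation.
d ≈ 0.68

Minimum detectable effect (one-sample t-test, normal approximation):
d = (z_{α/2} + z_β) / √n
d = (2.576 + 0.613) / √22
d = 3.189 / 4.690
d ≈ 0.68

By Cohen's convention (0.2 small / 0.5 medium / 0.8 large): medium effect.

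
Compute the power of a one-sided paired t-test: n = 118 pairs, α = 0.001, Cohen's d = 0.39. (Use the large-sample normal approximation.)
Power ≈ 0.87

Power calculation (paired t-test, normal approximation):
z_β = d · √n - z_α
z_β = 0.39 · √118 - 3.090
z_β = 0.39 · 10.863 - 3.090
z_β = 1.146

Power = Φ(z_β) = Φ(1.146) ≈ 0.874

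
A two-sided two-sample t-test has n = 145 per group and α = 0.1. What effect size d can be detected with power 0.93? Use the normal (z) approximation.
d ≈ 0.37

Minimum detectable effect (two-sample t-test, normal approximation):
d = (z_{α/2} + z_β) / √(n/2)
d = (1.645 + 1.476) / √(145/2)
d = 3.121 / 8.515
d ≈ 0.37

By Cohen's convention (0.2 small / 0.5 medium / 0.8 large): small effect.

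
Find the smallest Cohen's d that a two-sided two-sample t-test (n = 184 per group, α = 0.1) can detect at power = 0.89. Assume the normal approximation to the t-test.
d ≈ 0.30

Minimum detectable effect (two-sample t-test, normal approximation):
d = (z_{α/2} + z_β) / √(n/2)
d = (1.645 + 1.227) / √(184/2)
d = 2.871 / 9.592
d ≈ 0.30

By Cohen's convention (0.2 small / 0.5 medium / 0.8 large): small effect.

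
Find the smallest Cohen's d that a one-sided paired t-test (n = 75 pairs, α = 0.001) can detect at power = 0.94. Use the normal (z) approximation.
d ≈ 0.54

Minimum detectable effect (paired t-test, normal approximation):
d = (z_α + z_β) / √n
d = (3.090 + 1.555) / √75
d = 4.645 / 8.660
d ≈ 0.54

By Cohen's convention (0.2 small / 0.5 medium / 0.8 large): medium effect.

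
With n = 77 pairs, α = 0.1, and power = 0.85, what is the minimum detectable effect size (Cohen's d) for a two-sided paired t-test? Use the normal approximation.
d ≈ 0.31

Minimum detectable effect (paired t-test, normal approximation):
d = (z_{α/2} + z_β) / √n
d = (1.645 + 1.036) / √77
d = 2.681 / 8.775
d ≈ 0.31

By Cohen's convention (0.2 small / 0.5 medium / 0.8 large): small effect.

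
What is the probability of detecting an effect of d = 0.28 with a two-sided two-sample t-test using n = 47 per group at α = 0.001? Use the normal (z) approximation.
Power ≈ 0.03

Power calculation (two-sample t-test, normal approximation):
z_β = d · √(n/2) - z_{α/2}
z_β = 0.28 · √(47/2) - 3.291
z_β = 0.28 · 4.848 - 3.291
z_β = -1.933

Power = Φ(z_β) = Φ(-1.933) ≈ 0.027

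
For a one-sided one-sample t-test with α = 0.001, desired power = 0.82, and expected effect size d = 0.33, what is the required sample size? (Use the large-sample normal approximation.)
n = 148

Sample size formula (one-sample t-test, normal approximation):
n = ((z_α + z_β) / d)²

z_α = 3.090 (for α = 0.001, one-sided)
z_β = 0.915 (for power = 0.82)
d = 0.33

n = ((3.090 + 0.915) / 0.33)²
n = (12.136)²
n ≈ 147.28
Round up to the next whole number: n = 148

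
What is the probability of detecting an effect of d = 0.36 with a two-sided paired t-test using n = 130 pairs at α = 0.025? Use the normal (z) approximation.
Power ≈ 0.97

Power calculation (paired t-test, normal approximation):
z_β = d · √n - z_{α/2}
z_β = 0.36 · √130 - 2.241
z_β = 0.36 · 11.402 - 2.241
z_β = 1.863

Power = Φ(z_β) = Φ(1.863) ≈ 0.969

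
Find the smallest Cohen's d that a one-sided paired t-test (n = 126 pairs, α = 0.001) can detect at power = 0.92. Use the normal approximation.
d ≈ 0.40

Minimum detectable effect (paired t-test, normal approximation):
d = (z_α + z_β) / √n
d = (3.090 + 1.405) / √126
d = 4.495 / 11.225
d ≈ 0.40

By Cohen's convention (0.2 small / 0.5 medium / 0.8 large): small effect.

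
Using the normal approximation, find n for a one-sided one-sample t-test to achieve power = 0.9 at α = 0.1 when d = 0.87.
n = 9

Sample size formula (one-sample t-test, normal approximation):
n = ((z_α + z_β) / d)²

z_α = 1.282 (for α = 0.1, one-sided)
z_β = 1.282 (for power = 0.9)
d = 0.87

n = ((1.282 + 1.282) / 0.87)²
n = (2.947)²
n ≈ 8.68
Round up to the next whole number: n = 9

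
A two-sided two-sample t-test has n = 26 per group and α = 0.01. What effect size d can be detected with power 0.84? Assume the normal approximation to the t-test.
d ≈ 0.99

Minimum detectable effect (two-sample t-test, normal approximation):
d = (z_{α/2} + z_β) / √(n/2)
d = (2.576 + 0.994) / √(26/2)
d = 3.570 / 3.606
d ≈ 0.99

By Cohen's convention (0.2 small / 0.5 medium / 0.8 large): large effect.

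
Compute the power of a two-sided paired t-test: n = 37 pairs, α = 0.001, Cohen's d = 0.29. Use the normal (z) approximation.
Power ≈ 0.06

Power calculation (paired t-test, normal approximation):
z_β = d · √n - z_{α/2}
z_β = 0.29 · √37 - 3.291
z_β = 0.29 · 6.083 - 3.291
z_β = -1.527

Power = Φ(z_β) = Φ(-1.527) ≈ 0.063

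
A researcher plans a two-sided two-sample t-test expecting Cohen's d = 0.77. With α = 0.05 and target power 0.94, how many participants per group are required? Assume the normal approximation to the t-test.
n = 42 per group

Sample size formula (two-sample t-test, normal approximation):
n = 2 · ((z_{α/2} + z_β) / d)²

z_{α/2} = 1.960 (for α = 0.05, two-sided)
z_β = 1.555 (for power = 0.94)
d = 0.77

n = 2 · ((1.960 + 1.555) / 0.77)²
n = 2 · (4.565)²
n ≈ 41.68
Round up to the next whole number: n = 42 per group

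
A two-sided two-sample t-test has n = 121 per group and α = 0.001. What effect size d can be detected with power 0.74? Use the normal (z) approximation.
d ≈ 0.51

Minimum detectable effect (two-sample t-test, normal approximation):
d = (z_{α/2} + z_β) / √(n/2)
d = (3.291 + 0.643) / √(121/2)
d = 3.934 / 7.778
d ≈ 0.51

By Cohen's convention (0.2 small / 0.5 medium / 0.8 large): medium effect.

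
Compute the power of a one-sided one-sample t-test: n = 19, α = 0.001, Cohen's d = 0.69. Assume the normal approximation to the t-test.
Power ≈ 0.47

Power calculation (one-sample t-test, normal approximation):
z_β = d · √n - z_α
z_β = 0.69 · √19 - 3.090
z_β = 0.69 · 4.359 - 3.090
z_β = -0.083

Power = Φ(z_β) = Φ(-0.083) ≈ 0.467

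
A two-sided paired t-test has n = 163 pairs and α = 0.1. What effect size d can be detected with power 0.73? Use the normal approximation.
d ≈ 0.18

Minimum detectable effect (paired t-test, normal approximation):
d = (z_{α/2} + z_β) / √n
d = (1.645 + 0.613) / √163
d = 2.258 / 12.767
d ≈ 0.18

By Cohen's convention (0.2 small / 0.5 medium / 0.8 large): very small effect.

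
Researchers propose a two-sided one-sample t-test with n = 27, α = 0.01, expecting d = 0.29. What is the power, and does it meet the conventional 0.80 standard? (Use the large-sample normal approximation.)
Power ≈ 0.14; the study is underpowered (power < 0.80)

Power calculation (one-sample t-test, normal approximation):
z_β = d · √n - z_{α/2}
z_β = 0.29 · √27 - 2.576
z_β = 0.29 · 5.196 - 2.576
z_β = -1.069

Power = Φ(z_β) = Φ(-1.069) ≈ 0.143

Effect size d = 0.29 is small by Cohen's convention (0.2/0.5/0.8).

Threshold: power ≥ 0.80 is conventionally adequate.
Power ≈ 0.14 → the study is underpowered (power < 0.80).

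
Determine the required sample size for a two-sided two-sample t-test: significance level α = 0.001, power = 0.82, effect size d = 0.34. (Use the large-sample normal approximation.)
n = 307 per group

Sample size formula (two-sample t-test, normal approximation):
n = 2 · ((z_{α/2} + z_β) / d)²

z_{α/2} = 3.291 (for α = 0.001, two-sided)
z_β = 0.915 (for power = 0.82)
d = 0.34

n = 2 · ((3.291 + 0.915) / 0.34)²
n = 2 · (12.371)²
n ≈ 306.08
Round up to the next whole number: n = 307 per group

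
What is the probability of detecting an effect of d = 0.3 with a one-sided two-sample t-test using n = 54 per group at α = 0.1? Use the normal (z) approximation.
Power ≈ 0.61

Power calculation (two-sample t-test, normal approximation):
z_β = d · √(n/2) - z_α
z_β = 0.3 · √(54/2) - 1.282
z_β = 0.3 · 5.196 - 1.282
z_β = 0.277

Power = Φ(z_β) = Φ(0.277) ≈ 0.609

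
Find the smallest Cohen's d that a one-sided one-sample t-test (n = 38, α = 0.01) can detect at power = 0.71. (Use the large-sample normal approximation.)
d ≈ 0.47

Minimum detectable effect (one-sample t-test, normal approximation):
d = (z_α + z_β) / √n
d = (2.326 + 0.553) / √38
d = 2.880 / 6.164
d ≈ 0.47

By Cohen's convention (0.2 small / 0.5 medium / 0.8 large): small effect.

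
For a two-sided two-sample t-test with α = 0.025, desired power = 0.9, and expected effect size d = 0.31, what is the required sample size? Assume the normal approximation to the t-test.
n = 259 per group

Sample size formula (two-sample t-test, normal approximation):
n = 2 · ((z_{α/2} + z_β) / d)²

z_{α/2} = 2.241 (for α = 0.025, two-sided)
z_β = 1.282 (for power = 0.9)
d = 0.31

n = 2 · ((2.241 + 1.282) / 0.31)²
n = 2 · (11.365)²
n ≈ 258.33
Round up to the next whole number: n = 259 per group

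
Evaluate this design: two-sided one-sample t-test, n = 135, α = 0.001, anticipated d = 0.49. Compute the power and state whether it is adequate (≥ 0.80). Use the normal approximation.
Power ≈ 0.99; the study is adequately powered (power ≥ 0.80)

Power calculation (one-sample t-test, normal approximation):
z_β = d · √n - z_{α/2}
z_β = 0.49 · √135 - 3.291
z_β = 0.49 · 11.619 - 3.291
z_β = 2.403

Power = Φ(z_β) = Φ(2.403) ≈ 0.992

Effect size d = 0.49 is small by Cohen's convention (0.2/0.5/0.8).

Threshold: power ≥ 0.80 is conventionally adequate.
Power ≈ 0.99 → the study is adequately powered (power ≥ 0.80).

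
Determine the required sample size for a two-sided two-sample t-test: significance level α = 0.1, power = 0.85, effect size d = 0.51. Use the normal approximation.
n = 56 per group

Sample size formula (two-sample t-test, normal approximation):
n = 2 · ((z_{α/2} + z_β) / d)²

z_{α/2} = 1.645 (for α = 0.1, two-sided)
z_β = 1.036 (for power = 0.85)
d = 0.51

n = 2 · ((1.645 + 1.036) / 0.51)²
n = 2 · (5.257)²
n ≈ 55.27
Round up to the next whole number: n = 56 per group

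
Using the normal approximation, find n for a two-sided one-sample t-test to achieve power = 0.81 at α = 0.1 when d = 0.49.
n = 27

Sample size formula (one-sample t-test, normal approximation):
n = ((z_{α/2} + z_β) / d)²

z_{α/2} = 1.645 (for α = 0.1, two-sided)
z_β = 0.878 (for power = 0.81)
d = 0.49

n = ((1.645 + 0.878) / 0.49)²
n = (5.149)²
n ≈ 26.51
Round up to the next whole number: n = 27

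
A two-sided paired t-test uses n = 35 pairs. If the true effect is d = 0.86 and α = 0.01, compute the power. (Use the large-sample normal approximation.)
Power ≈ 0.99

Power calculation (paired t-test, normal approximation):
z_β = d · √n - z_{α/2}
z_β = 0.86 · √35 - 2.576
z_β = 0.86 · 5.916 - 2.576
z_β = 2.512

Power = Φ(z_β) = Φ(2.512) ≈ 0.994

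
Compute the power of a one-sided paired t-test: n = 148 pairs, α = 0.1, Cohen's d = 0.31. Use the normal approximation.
Power ≈ 0.99

Power calculation (paired t-test, normal approximation):
z_β = d · √n - z_α
z_β = 0.31 · √148 - 1.282
z_β = 0.31 · 12.166 - 1.282
z_β = 2.490

Power = Φ(z_β) = Φ(2.490) ≈ 0.994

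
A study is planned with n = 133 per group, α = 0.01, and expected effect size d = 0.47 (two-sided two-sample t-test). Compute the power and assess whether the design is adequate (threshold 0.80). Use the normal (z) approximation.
Power ≈ 0.90; the study is adequately powered (power ≥ 0.80)

Power calculation (two-sample t-test, normal approximation):
z_β = d · √(n/2) - z_{α/2}
z_β = 0.47 · √(133/2) - 2.576
z_β = 0.47 · 8.155 - 2.576
z_β = 1.257

Power = Φ(z_β) = Φ(1.257) ≈ 0.896

Effect size d = 0.47 is small by Cohen's convention (0.2/0.5/0.8).

Threshold: power ≥ 0.80 is conventionally adequate.
Power ≈ 0.90 → the study is adequately powered (power ≥ 0.80).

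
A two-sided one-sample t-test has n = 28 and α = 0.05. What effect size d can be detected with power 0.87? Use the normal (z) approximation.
d ≈ 0.58

Minimum detectable effect (one-sample t-test, normal approximation):
d = (z_{α/2} + z_β) / √n
d = (1.960 + 1.126) / √28
d = 3.086 / 5.292
d ≈ 0.58

By Cohen's convention (0.2 small / 0.5 medium / 0.8 large): medium effect.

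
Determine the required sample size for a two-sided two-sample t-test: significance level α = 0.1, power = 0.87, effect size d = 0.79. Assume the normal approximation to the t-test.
n = 25 per group

Sample size formula (two-sample t-test, normal approximation):
n = 2 · ((z_{α/2} + z_β) / d)²

z_{α/2} = 1.645 (for α = 0.1, two-sided)
z_β = 1.126 (for power = 0.87)
d = 0.79

n = 2 · ((1.645 + 1.126) / 0.79)²
n = 2 · (3.508)²
n ≈ 24.61
Round up to the next whole number: n = 25 per group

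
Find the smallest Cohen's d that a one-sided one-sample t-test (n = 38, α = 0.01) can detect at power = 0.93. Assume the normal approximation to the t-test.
d ≈ 0.62

Minimum detectable effect (one-sample t-test, normal approximation):
d = (z_α + z_β) / √n
d = (2.326 + 1.476) / √38
d = 3.802 / 6.164
d ≈ 0.62

By Cohen's convention (0.2 small / 0.5 medium / 0.8 large): medium effect.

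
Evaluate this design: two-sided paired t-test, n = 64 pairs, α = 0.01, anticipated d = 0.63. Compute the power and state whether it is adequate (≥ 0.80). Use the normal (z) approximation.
Power ≈ 0.99; the study is adequately powered (power ≥ 0.80)

Power calculation (paired t-test, normal approximation):
z_β = d · √n - z_{α/2}
z_β = 0.63 · √64 - 2.576
z_β = 0.63 · 8.000 - 2.576
z_β = 2.464

Power = Φ(z_β) = Φ(2.464) ≈ 0.993

Effect size d = 0.63 is medium by Cohen's convention (0.2/0.5/0.8).

Threshold: power ≥ 0.80 is conventionally adequate.
Power ≈ 0.99 → the study is adequately powered (power ≥ 0.80).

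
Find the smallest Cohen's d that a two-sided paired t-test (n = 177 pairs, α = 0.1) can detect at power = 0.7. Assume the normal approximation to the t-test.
d ≈ 0.16

Minimum detectable effect (paired t-test, normal approximation):
d = (z_{α/2} + z_β) / √n
d = (1.645 + 0.524) / √177
d = 2.169 / 13.304
d ≈ 0.16

By Cohen's convention (0.2 small / 0.5 medium / 0.8 large): very small effect.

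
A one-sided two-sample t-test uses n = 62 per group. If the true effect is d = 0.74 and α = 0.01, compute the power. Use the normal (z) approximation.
Power ≈ 0.96

Power calculation (two-sample t-test, normal approximation):
z_β = d · √(n/2) - z_α
z_β = 0.74 · √(62/2) - 2.326
z_β = 0.74 · 5.568 - 2.326
z_β = 1.794

Power = Φ(z_β) = Φ(1.794) ≈ 0.964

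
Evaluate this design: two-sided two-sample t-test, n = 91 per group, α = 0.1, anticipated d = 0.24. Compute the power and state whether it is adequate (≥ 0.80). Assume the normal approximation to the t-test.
Power ≈ 0.49; the study is underpowered (power < 0.80)

Power calculation (two-sample t-test, normal approximation):
z_β = d · √(n/2) - z_{α/2}
z_β = 0.24 · √(91/2) - 1.645
z_β = 0.24 · 6.745 - 1.645
z_β = -0.026

Power = Φ(z_β) = Φ(-0.026) ≈ 0.490

Effect size d = 0.24 is small by Cohen's convention (0.2/0.5/0.8).

Threshold: power ≥ 0.80 is conventionally adequate.
Power ≈ 0.49 → the study is underpowered (power < 0.80).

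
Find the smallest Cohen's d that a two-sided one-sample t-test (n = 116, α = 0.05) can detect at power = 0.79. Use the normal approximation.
d ≈ 0.26

Minimum detectable effect (one-sample t-test, normal approximation):
d = (z_{α/2} + z_β) / √n
d = (1.960 + 0.806) / √116
d = 2.766 / 10.770
d ≈ 0.26

By Cohen's convention (0.2 small / 0.5 medium / 0.8 large): small effect.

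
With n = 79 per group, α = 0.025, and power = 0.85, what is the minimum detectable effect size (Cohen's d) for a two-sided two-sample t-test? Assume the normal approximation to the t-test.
d ≈ 0.52

Minimum detectable effect (two-sample t-test, normal approximation):
d = (z_{α/2} + z_β) / √(n/2)
d = (2.241 + 1.036) / √(79/2)
d = 3.278 / 6.285
d ≈ 0.52

By Cohen's convention (0.2 small / 0.5 medium / 0.8 large): medium effect.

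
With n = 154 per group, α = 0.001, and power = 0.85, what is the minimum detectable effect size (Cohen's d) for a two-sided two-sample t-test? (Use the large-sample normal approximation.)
d ≈ 0.49

Minimum detectable effect (two-sample t-test, normal approximation):
d = (z_{α/2} + z_β) / √(n/2)
d = (3.291 + 1.036) / √(154/2)
d = 4.327 / 8.775
d ≈ 0.49

By Cohen's convention (0.2 small / 0.5 medium / 0.8 large): small effect.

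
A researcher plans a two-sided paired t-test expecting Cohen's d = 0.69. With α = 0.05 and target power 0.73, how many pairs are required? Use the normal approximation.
n = 14 pairs

Sample size formula (paired t-test, normal approximation):
n = ((z_{α/2} + z_β) / d)²

z_{α/2} = 1.960 (for α = 0.05, two-sided)
z_β = 0.613 (for power = 0.73)
d = 0.69

n = ((1.960 + 0.613) / 0.69)²
n = (3.729)²
n ≈ 13.91
Round up to the next whole number: n = 14 pairs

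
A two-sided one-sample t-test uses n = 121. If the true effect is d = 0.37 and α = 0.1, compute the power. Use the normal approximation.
Power ≈ 0.99

Power calculation (one-sample t-test, normal approximation):
z_β = d · √n - z_{α/2}
z_β = 0.37 · √121 - 1.645
z_β = 0.37 · 11.000 - 1.645
z_β = 2.425

Power = Φ(z_β) = Φ(2.425) ≈ 0.992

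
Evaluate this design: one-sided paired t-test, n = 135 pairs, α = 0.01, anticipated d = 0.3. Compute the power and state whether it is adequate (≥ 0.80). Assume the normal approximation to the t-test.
Power ≈ 0.88; the study is adequately powered (power ≥ 0.80)

Power calculation (paired t-test, normal approximation):
z_β = d · √n - z_α
z_β = 0.3 · √135 - 2.326
z_β = 0.3 · 11.619 - 2.326
z_β = 1.159

Power = Φ(z_β) = Φ(1.159) ≈ 0.877

Effect size d = 0.3 is small by Cohen's convention (0.2/0.5/0.8).

Threshold: power ≥ 0.80 is conventionally adequate.
Power ≈ 0.88 → the study is adequately powered (power ≥ 0.80).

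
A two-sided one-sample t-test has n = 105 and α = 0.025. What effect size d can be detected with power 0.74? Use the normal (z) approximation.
d ≈ 0.28

Minimum detectable effect (one-sample t-test, normal approximation):
d = (z_{α/2} + z_β) / √n
d = (2.241 + 0.643) / √105
d = 2.885 / 10.247
d ≈ 0.28

By Cohen's convention (0.2 small / 0.5 medium / 0.8 large): small effect.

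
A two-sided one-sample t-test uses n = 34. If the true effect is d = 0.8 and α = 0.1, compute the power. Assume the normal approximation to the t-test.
Power ≈ 1.00

Power calculation (one-sample t-test, normal approximation):
z_β = d · √n - z_{α/2}
z_β = 0.8 · √34 - 1.645
z_β = 0.8 · 5.831 - 1.645
z_β = 3.020

Power = Φ(z_β) = Φ(3.020) ≈ 0.999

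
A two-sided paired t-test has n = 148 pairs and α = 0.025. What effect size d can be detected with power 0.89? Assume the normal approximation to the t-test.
d ≈ 0.29

Minimum detectable effect (paired t-test, normal approximation):
d = (z_{α/2} + z_β) / √n
d = (2.241 + 1.227) / √148
d = 3.468 / 12.166
d ≈ 0.29

By Cohen's convention (0.2 small / 0.5 medium / 0.8 large): small effect.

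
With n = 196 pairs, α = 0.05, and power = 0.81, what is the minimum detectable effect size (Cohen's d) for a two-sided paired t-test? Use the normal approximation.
d ≈ 0.20

Minimum detectable effect (paired t-test, normal approximation):
d = (z_{α/2} + z_β) / √n
d = (1.960 + 0.878) / √196
d = 2.838 / 14.000
d ≈ 0.20

By Cohen's convention (0.2 small / 0.5 medium / 0.8 large): small effect.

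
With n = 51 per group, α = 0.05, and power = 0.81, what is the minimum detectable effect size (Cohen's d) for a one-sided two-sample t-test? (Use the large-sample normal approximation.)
d ≈ 0.50

Minimum detectable effect (two-sample t-test, normal approximation):
d = (z_α + z_β) / √(n/2)
d = (1.645 + 0.878) / √(51/2)
d = 2.523 / 5.050
d ≈ 0.50

By Cohen's convention (0.2 small / 0.5 medium / 0.8 large): medium effect.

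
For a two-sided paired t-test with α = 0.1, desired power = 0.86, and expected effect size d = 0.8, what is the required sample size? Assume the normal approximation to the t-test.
n = 12 pairs

Sample size formula (paired t-test, normal approximation):
n = ((z_{α/2} + z_β) / d)²

z_{α/2} = 1.645 (for α = 0.1, two-sided)
z_β = 1.080 (for power = 0.86)
d = 0.8

n = ((1.645 + 1.080) / 0.8)²
n = (3.406)²
n ≈ 11.60
Round up to the next whole number: n = 12 pairs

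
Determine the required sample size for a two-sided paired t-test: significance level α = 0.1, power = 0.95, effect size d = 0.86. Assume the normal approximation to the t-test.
n = 15 pairs

Sample size formula (paired t-test, normal approximation):
n = ((z_{α/2} + z_β) / d)²

z_{α/2} = 1.645 (for α = 0.1, two-sided)
z_β = 1.645 (for power = 0.95)
d = 0.86

n = ((1.645 + 1.645) / 0.86)²
n = (3.826)²
n ≈ 14.64
Round up to the next whole number: n = 15 pairs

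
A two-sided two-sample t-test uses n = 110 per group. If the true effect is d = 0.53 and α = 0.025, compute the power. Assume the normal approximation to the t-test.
Power ≈ 0.95

Power calculation (two-sample t-test, normal approximation):
z_β = d · √(n/2) - z_{α/2}
z_β = 0.53 · √(110/2) - 2.241
z_β = 0.53 · 7.416 - 2.241
z_β = 1.689

Power = Φ(z_β) = Φ(1.689) ≈ 0.954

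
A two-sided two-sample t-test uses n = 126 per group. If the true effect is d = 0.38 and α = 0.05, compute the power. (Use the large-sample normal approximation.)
Power ≈ 0.85

Power calculation (two-sample t-test, normal approximation):
z_β = d · √(n/2) - z_{α/2}
z_β = 0.38 · √(126/2) - 1.960
z_β = 0.38 · 7.937 - 1.960
z_β = 1.056

Power = Φ(z_β) = Φ(1.056) ≈ 0.855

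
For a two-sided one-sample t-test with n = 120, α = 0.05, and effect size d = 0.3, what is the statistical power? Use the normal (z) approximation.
Power ≈ 0.91

Power calculation (one-sample t-test, normal approximation):
z_β = d · √n - z_{α/2}
z_β = 0.3 · √120 - 1.960
z_β = 0.3 · 10.954 - 1.960
z_β = 1.326

Power = Φ(z_β) = Φ(1.326) ≈ 0.908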